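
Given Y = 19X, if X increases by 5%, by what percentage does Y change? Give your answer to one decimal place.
5.0%

For Y = 19X:
If X → X(1 + 0.05)
Then Y → Y · (1 + 0.05)^1
     = Y · 1.0500

Percentage change = ((1 + 0.05)^1 − 1) × 100% = 5.0%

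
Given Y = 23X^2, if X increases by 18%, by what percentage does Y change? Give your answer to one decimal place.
39.2%

For Y = 23X^2:
If X → X(1 + 0.18)
Then Y → Y · (1 + 0.18)^2
     = Y · 1.3924

Percentage change = ((1 + 0.18)^2 − 1) × 100% ≈ 39.2%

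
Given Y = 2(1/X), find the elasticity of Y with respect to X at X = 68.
Elasticity = -1

Elasticity = (dY/dX) · (X/Y)

dY/dX = -2/X²
At X = 68: dY/dX = -1/2312, Y = 1/34

Elasticity = (-1/2312) · (68 / (1/34)) = -1

Interpretation: for a small percentage change in X, the percentage change in Y is approximately -1.00 times as large.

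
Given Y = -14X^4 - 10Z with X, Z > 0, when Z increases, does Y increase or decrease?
Y decreases

Taking the partial derivative:
∂Y/∂Z = -10

∂Y/∂Z = -10 < 0 (assuming positive values)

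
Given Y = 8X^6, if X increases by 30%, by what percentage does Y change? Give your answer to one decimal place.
382.7%

For Y = 8X^6:
If X → X(1 + 0.3)
Then Y → Y · (1 + 0.3)^6
     ≈ Y · 4.8268

Percentage change = ((1 + 0.3)^6 − 1) × 100% ≈ 382.7%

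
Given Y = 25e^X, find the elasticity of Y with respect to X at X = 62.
Elasticity = 62

Elasticity = (dY/dX) · (X/Y)

dY/dX = 25·e^X
At X = 62: dY/dX = 25·e^62, Y = 25·e^62

Elasticity = (25·e^62) · (62 / (25·e^62)) = 62

Interpretation: for a small percentage change in X, the percentage change in Y is approximately 62.00 times as large.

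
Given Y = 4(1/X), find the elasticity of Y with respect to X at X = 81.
Elasticity = -1

Elasticity = (dY/dX) · (X/Y)

dY/dX = -4/X²
At X = 81: dY/dX = -4/6561, Y = 4/81

Elasticity = (-4/6561) · (81 / (4/81)) = -1

Interpretation: for a small percentage change in X, the percentage change in Y is approximately -1.00 times as large.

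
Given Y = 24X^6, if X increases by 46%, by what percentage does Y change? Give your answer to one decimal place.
868.5%

For Y = 24X^6:
If X → X(1 + 0.46)
Then Y → Y · (1 + 0.46)^6
     ≈ Y · 9.6854

Percentage change = ((1 + 0.46)^6 − 1) × 100% ≈ 868.5%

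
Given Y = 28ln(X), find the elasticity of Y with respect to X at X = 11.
Elasticity = 1/ln(11) ≈ 0.4170

Elasticity = (dY/dX) · (X/Y)

dY/dX = 28/X
At X = 11: dY/dX = 28/11, Y = 28·ln(11)

Elasticity = (28/11) · (11 / (28·ln(11))) = 1/ln(11) ≈ 0.4170

Interpretation: for a small percentage change in X, the percentage change in Y is approximately 0.42 times as large.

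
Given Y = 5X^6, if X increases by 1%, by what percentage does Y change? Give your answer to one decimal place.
6.2%

For Y = 5X^6:
If X → X(1 + 0.01)
Then Y → Y · (1 + 0.01)^6
     ≈ Y · 1.0615

Percentage change = ((1 + 0.01)^6 − 1) × 100% ≈ 6.2%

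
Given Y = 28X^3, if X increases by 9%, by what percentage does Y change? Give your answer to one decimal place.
29.5%

For Y = 28X^3:
If X → X(1 + 0.09)
Then Y → Y · (1 + 0.09)^3
     ≈ Y · 1.2950

Percentage change = ((1 + 0.09)^3 − 1) × 100% ≈ 29.5%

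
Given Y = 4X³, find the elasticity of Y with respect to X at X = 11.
Elasticity = 3

Elasticity = (dY/dX) · (X/Y)

dY/dX = 12·X²
At X = 11: dY/dX = 1452, Y = 5324

Elasticity = 1452 · (11 / 5324) = 3

Interpretation: for a small percentage change in X, the percentage change in Y is approximately 3.00 times as large.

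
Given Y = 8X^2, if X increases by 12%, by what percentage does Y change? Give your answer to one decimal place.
25.4%

For Y = 8X^2:
If X → X(1 + 0.12)
Then Y → Y · (1 + 0.12)^2
     = Y · 1.2544

Percentage change = ((1 + 0.12)^2 − 1) × 100% ≈ 25.4%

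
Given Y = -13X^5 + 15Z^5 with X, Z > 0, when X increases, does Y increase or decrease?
Y decreases

Taking the partial derivative:
∂Y/∂X = -65X^4

∂Y/∂X = -65X^4 < 0 (assuming positive values)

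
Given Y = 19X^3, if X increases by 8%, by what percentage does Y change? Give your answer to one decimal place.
26.0%

For Y = 19X^3:
If X → X(1 + 0.08)
Then Y → Y · (1 + 0.08)^3
     ≈ Y · 1.2597

Percentage change = ((1 + 0.08)^3 − 1) × 100% ≈ 26.0%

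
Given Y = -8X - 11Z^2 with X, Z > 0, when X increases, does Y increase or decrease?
Y decreases

Taking the partial derivative:
∂Y/∂X = -8

∂Y/∂X = -8 < 0 (assuming positive values)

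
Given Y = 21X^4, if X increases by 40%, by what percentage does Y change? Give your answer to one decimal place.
284.2%

For Y = 21X^4:
If X → X(1 + 0.4)
Then Y → Y · (1 + 0.4)^4
     = Y · 3.8416

Percentage change = ((1 + 0.4)^4 − 1) × 100% ≈ 284.2%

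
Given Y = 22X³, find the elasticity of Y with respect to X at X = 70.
Elasticity = 3

Elasticity = (dY/dX) · (X/Y)

dY/dX = 66·X²
At X = 70: dY/dX = 323400, Y = 7546000

Elasticity = 323400 · (70 / 7546000) = 3

Interpretation: for a small percentage change in X, the percentage change in Y is approximately 3.00 times as large.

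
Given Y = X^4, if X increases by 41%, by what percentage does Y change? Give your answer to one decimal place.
295.3%

For Y = X^4:
If X → X(1 + 0.41)
Then Y → Y · (1 + 0.41)^4
     ≈ Y · 3.9525

Percentage change = ((1 + 0.41)^4 − 1) × 100% ≈ 295.3%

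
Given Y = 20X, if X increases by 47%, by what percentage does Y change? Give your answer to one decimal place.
47.0%

For Y = 20X:
If X → X(1 + 0.47)
Then Y → Y · (1 + 0.47)^1
     = Y · 1.4700

Percentage change = ((1 + 0.47)^1 − 1) × 100% = 47.0%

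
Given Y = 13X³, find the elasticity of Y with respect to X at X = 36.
Elasticity = 3

Elasticity = (dY/dX) · (X/Y)

dY/dX = 39·X²
At X = 36: dY/dX = 50544, Y = 606528

Elasticity = 50544 · (36 / 606528) = 3

Interpretation: for a small percentage change in X, the percentage change in Y is approximately 3.00 times as large.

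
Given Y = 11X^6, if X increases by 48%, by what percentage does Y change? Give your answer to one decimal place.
950.9%

For Y = 11X^6:
If X → X(1 + 0.48)
Then Y → Y · (1 + 0.48)^6
     ≈ Y · 10.5092

Percentage change = ((1 + 0.48)^6 − 1) × 100% ≈ 950.9%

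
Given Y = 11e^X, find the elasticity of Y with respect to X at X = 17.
Elasticity = 17

Elasticity = (dY/dX) · (X/Y)

dY/dX = 11·e^X
At X = 17: dY/dX = 11·e^17, Y = 11·e^17

Elasticity = (11·e^17) · (17 / (11·e^17)) = 17

Interpretation: for a small percentage change in X, the percentage change in Y is approximately 17.00 times as large.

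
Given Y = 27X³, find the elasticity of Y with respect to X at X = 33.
Elasticity = 3

Elasticity = (dY/dX) · (X/Y)

dY/dX = 81·X²
At X = 33: dY/dX = 88209, Y = 970299

Elasticity = 88209 · (33 / 970299) = 3

Interpretation: for a small percentage change in X, the percentage change in Y is approximately 3.00 times as large.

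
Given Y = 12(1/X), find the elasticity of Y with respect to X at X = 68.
Elasticity = -1

Elasticity = (dY/dX) · (X/Y)

dY/dX = -12/X²
At X = 68: dY/dX = -3/1156, Y = 3/17

Elasticity = (-3/1156) · (68 / (3/17)) = -1

Interpretation: for a small percentage change in X, the percentage change in Y is approximately -1.00 times as large.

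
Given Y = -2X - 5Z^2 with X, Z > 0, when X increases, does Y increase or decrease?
Y decreases

Taking the partial derivative:
∂Y/∂X = -2

∂Y/∂X = -2 < 0 (assuming positive values)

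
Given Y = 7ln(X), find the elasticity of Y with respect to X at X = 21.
Elasticity = 1/ln(21) ≈ 0.3285

Elasticity = (dY/dX) · (X/Y)

dY/dX = 7/X
At X = 21: dY/dX = 1/3, Y = 7·ln(21)

Elasticity = (1/3) · (21 / (7·ln(21))) = 1/ln(21) ≈ 0.3285

Interpretation: for a small percentage change in X, the percentage change in Y is approximately 0.33 times as large.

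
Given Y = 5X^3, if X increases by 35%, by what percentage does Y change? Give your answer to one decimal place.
146.0%

For Y = 5X^3:
If X → X(1 + 0.35)
Then Y → Y · (1 + 0.35)^3
     ≈ Y · 2.4604

Percentage change = ((1 + 0.35)^3 − 1) × 100% ≈ 146.0%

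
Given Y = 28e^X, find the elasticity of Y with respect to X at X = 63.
Elasticity = 63

Elasticity = (dY/dX) · (X/Y)

dY/dX = 28·e^X
At X = 63: dY/dX = 28·e^63, Y = 28·e^63

Elasticity = (28·e^63) · (63 / (28·e^63)) = 63

Interpretation: for a small percentage change in X, the percentage change in Y is approximately 63.00 times as large.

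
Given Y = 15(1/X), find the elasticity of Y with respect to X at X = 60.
Elasticity = -1

Elasticity = (dY/dX) · (X/Y)

dY/dX = -15/X²
At X = 60: dY/dX = -1/240, Y = 1/4

Elasticity = (-1/240) · (60 / (1/4)) = -1

Interpretation: for a small percentage change in X, the percentage change in Y is approximately -1.00 times as large.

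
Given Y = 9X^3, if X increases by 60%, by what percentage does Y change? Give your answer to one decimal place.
309.6%

For Y = 9X^3:
If X → X(1 + 0.6)
Then Y → Y · (1 + 0.6)^3
     = Y · 4.0960

Percentage change = ((1 + 0.6)^3 − 1) × 100% = 309.6%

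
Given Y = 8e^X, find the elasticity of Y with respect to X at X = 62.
Elasticity = 62

Elasticity = (dY/dX) · (X/Y)

dY/dX = 8·e^X
At X = 62: dY/dX = 8·e^62, Y = 8·e^62

Elasticity = (8·e^62) · (62 / (8·e^62)) = 62

Interpretation: for a small percentage change in X, the percentage change in Y is approximately 62.00 times as large.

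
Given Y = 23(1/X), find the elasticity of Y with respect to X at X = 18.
Elasticity = -1

Elasticity = (dY/dX) · (X/Y)

dY/dX = -23/X²
At X = 18: dY/dX = -23/324, Y = 23/18

Elasticity = (-23/324) · (18 / (23/18)) = -1

Interpretation: for a small percentage change in X, the percentage change in Y is approximately -1.00 times as large.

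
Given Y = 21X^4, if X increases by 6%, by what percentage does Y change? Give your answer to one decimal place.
26.2%

For Y = 21X^4:
If X → X(1 + 0.06)
Then Y → Y · (1 + 0.06)^4
     ≈ Y · 1.2625

Percentage change = ((1 + 0.06)^4 − 1) × 100% ≈ 26.2%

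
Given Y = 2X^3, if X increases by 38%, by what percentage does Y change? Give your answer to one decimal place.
162.8%

For Y = 2X^3:
If X → X(1 + 0.38)
Then Y → Y · (1 + 0.38)^3
     ≈ Y · 2.6281

Percentage change = ((1 + 0.38)^3 − 1) × 100% ≈ 162.8%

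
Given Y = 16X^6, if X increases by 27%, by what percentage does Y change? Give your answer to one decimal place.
319.6%

For Y = 16X^6:
If X → X(1 + 0.27)
Then Y → Y · (1 + 0.27)^6
     ≈ Y · 4.1959

Percentage change = ((1 + 0.27)^6 − 1) × 100% ≈ 319.6%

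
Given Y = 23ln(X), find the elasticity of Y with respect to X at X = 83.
Elasticity = 1/ln(83) ≈ 0.2263

Elasticity = (dY/dX) · (X/Y)

dY/dX = 23/X
At X = 83: dY/dX = 23/83, Y = 23·ln(83)

Elasticity = (23/83) · (83 / (23·ln(83))) = 1/ln(83) ≈ 0.2263

Interpretation: for a small percentage change in X, the percentage change in Y is approximately 0.23 times as large.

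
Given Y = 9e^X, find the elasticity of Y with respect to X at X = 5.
Elasticity = 5

Elasticity = (dY/dX) · (X/Y)

dY/dX = 9·e^X
At X = 5: dY/dX = 9·e^5, Y = 9·e^5

Elasticity = (9·e^5) · (5 / (9·e^5)) = 5

Interpretation: for a small percentage change in X, the percentage change in Y is approximately 5.00 times as large.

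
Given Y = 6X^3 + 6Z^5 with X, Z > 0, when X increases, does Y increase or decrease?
Y increases

Taking the partial derivative:
∂Y/∂X = 18X^2

∂Y/∂X = 18X^2 > 0 (assuming positive values)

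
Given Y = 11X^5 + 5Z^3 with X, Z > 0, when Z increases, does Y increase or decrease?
Y increases

Taking the partial derivative:
∂Y/∂Z = 15Z^2

∂Y/∂Z = 15Z^2 > 0 (assuming positive values)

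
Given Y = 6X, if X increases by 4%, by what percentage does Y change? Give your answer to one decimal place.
4.0%

For Y = 6X:
If X → X(1 + 0.04)
Then Y → Y · (1 + 0.04)^1
     = Y · 1.0400

Percentage change = ((1 + 0.04)^1 − 1) × 100% = 4.0%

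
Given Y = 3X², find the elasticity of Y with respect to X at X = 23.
Elasticity = 2

Elasticity = (dY/dX) · (X/Y)

dY/dX = 6·X
At X = 23: dY/dX = 138, Y = 1587

Elasticity = 138 · (23 / 1587) = 2

Interpretation: for a small percentage change in X, the percentage change in Y is approximately 2.00 times as large.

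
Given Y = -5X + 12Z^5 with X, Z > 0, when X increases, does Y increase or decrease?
Y decreases

Taking the partial derivative:
∂Y/∂X = -5

∂Y/∂X = -5 < 0 (assuming positive values)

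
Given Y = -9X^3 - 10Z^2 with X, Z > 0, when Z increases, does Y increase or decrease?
Y decreases

Taking the partial derivative:
∂Y/∂Z = -20Z

∂Y/∂Z = -20Z < 0 (assuming positive values)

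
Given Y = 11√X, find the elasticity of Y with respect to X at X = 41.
Elasticity = 1/2

Elasticity = (dY/dX) · (X/Y)

dY/dX = 11/(2·√X)
At X = 41: dY/dX = 11·√41/82, Y = 11·√41

Elasticity = (11·√41/82) · (41 / (11·√41)) = 1/2

Interpretation: for a small percentage change in X, the percentage change in Y is approximately 0.50 times as large.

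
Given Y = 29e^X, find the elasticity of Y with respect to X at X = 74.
Elasticity = 74

Elasticity = (dY/dX) · (X/Y)

dY/dX = 29·e^X
At X = 74: dY/dX = 29·e^74, Y = 29·e^74

Elasticity = (29·e^74) · (74 / (29·e^74)) = 74

Interpretation: for a small percentage change in X, the percentage change in Y is approximately 74.00 times as large.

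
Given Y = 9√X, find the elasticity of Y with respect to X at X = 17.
Elasticity = 1/2

Elasticity = (dY/dX) · (X/Y)

dY/dX = 9/(2·√X)
At X = 17: dY/dX = 9·√17/34, Y = 9·√17

Elasticity = (9·√17/34) · (17 / (9·√17)) = 1/2

Interpretation: for a small percentage change in X, the percentage change in Y is approximately 0.50 times as large.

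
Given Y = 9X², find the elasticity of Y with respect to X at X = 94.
Elasticity = 2

Elasticity = (dY/dX) · (X/Y)

dY/dX = 18·X
At X = 94: dY/dX = 1692, Y = 79524

Elasticity = 1692 · (94 / 79524) = 2

Interpretation: for a small percentage change in X, the percentage change in Y is approximately 2.00 times as large.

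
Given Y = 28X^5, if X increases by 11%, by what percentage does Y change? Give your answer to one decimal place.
68.5%

For Y = 28X^5:
If X → X(1 + 0.11)
Then Y → Y · (1 + 0.11)^5
     ≈ Y · 1.6851

Percentage change = ((1 + 0.11)^5 − 1) × 100% ≈ 68.5%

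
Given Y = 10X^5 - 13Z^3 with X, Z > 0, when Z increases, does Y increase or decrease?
Y decreases

Taking the partial derivative:
∂Y/∂Z = -39Z^2

∂Y/∂Z = -39Z^2 < 0 (assuming positive values)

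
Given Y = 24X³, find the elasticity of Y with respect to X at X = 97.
Elasticity = 3

Elasticity = (dY/dX) · (X/Y)

dY/dX = 72·X²
At X = 97: dY/dX = 677448, Y = 21904152

Elasticity = 677448 · (97 / 21904152) = 3

Interpretation: for a small percentage change in X, the percentage change in Y is approximately 3.00 times as large.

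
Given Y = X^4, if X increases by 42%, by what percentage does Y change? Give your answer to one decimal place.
306.6%

For Y = X^4:
If X → X(1 + 0.42)
Then Y → Y · (1 + 0.42)^4
     ≈ Y · 4.0659

Percentage change = ((1 + 0.42)^4 − 1) × 100% ≈ 306.6%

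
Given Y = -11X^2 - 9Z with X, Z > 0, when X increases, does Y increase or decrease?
Y decreases

Taking the partial derivative:
∂Y/∂X = -22X

∂Y/∂X = -22X < 0 (assuming positive values)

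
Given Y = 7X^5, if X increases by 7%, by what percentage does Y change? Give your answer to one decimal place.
40.3%

For Y = 7X^5:
If X → X(1 + 0.07)
Then Y → Y · (1 + 0.07)^5
     ≈ Y · 1.4026

Percentage change = ((1 + 0.07)^5 − 1) × 100% ≈ 40.3%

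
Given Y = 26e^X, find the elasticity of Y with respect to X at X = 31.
Elasticity = 31

Elasticity = (dY/dX) · (X/Y)

dY/dX = 26·e^X
At X = 31: dY/dX = 26·e^31, Y = 26·e^31

Elasticity = (26·e^31) · (31 / (26·e^31)) = 31

Interpretation: for a small percentage change in X, the percentage change in Y is approximately 31.00 times as large.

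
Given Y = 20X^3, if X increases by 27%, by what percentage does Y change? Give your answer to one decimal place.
104.8%

For Y = 20X^3:
If X → X(1 + 0.27)
Then Y → Y · (1 + 0.27)^3
     ≈ Y · 2.0484

Percentage change = ((1 + 0.27)^3 − 1) × 100% ≈ 104.8%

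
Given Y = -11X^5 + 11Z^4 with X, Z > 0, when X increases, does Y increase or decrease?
Y decreases

Taking the partial derivative:
∂Y/∂X = -55X^4

∂Y/∂X = -55X^4 < 0 (assuming positive values)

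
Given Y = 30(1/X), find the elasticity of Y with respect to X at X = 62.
Elasticity = -1

Elasticity = (dY/dX) · (X/Y)

dY/dX = -30/X²
At X = 62: dY/dX = -15/1922, Y = 15/31

Elasticity = (-15/1922) · (62 / (15/31)) = -1

Interpretation: for a small percentage change in X, the percentage change in Y is approximately -1.00 times as large.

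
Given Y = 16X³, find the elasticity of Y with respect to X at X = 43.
Elasticity = 3

Elasticity = (dY/dX) · (X/Y)

dY/dX = 48·X²
At X = 43: dY/dX = 88752, Y = 1272112

Elasticity = 88752 · (43 / 1272112) = 3

Interpretation: for a small percentage change in X, the percentage change in Y is approximately 3.00 times as large.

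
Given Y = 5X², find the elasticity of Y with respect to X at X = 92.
Elasticity = 2

Elasticity = (dY/dX) · (X/Y)

dY/dX = 10·X
At X = 92: dY/dX = 920, Y = 42320

Elasticity = 920 · (92 / 42320) = 2

Interpretation: for a small percentage change in X, the percentage change in Y is approximately 2.00 times as large.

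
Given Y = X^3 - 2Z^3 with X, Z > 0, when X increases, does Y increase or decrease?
Y increases

Taking the partial derivative:
∂Y/∂X = 3X^2

∂Y/∂X = 3X^2 > 0 (assuming positive values)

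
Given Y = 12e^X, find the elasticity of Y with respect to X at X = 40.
Elasticity = 40

Elasticity = (dY/dX) · (X/Y)

dY/dX = 12·e^X
At X = 40: dY/dX = 12·e^40, Y = 12·e^40

Elasticity = (12·e^40) · (40 / (12·e^40)) = 40

Interpretation: for a small percentage change in X, the percentage change in Y is approximately 40.00 times as large.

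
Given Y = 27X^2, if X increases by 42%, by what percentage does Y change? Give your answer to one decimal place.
101.6%

For Y = 27X^2:
If X → X(1 + 0.42)
Then Y → Y · (1 + 0.42)^2
     = Y · 2.0164

Percentage change = ((1 + 0.42)^2 − 1) × 100% ≈ 101.6%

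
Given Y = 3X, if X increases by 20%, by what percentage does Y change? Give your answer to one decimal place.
20.0%

For Y = 3X:
If X → X(1 + 0.2)
Then Y → Y · (1 + 0.2)^1
     = Y · 1.2000

Percentage change = ((1 + 0.2)^1 − 1) × 100% = 20.0%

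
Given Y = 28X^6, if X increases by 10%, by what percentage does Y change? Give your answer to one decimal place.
77.2%

For Y = 28X^6:
If X → X(1 + 0.1)
Then Y → Y · (1 + 0.1)^6
     ≈ Y · 1.7716

Percentage change = ((1 + 0.1)^6 − 1) × 100% ≈ 77.2%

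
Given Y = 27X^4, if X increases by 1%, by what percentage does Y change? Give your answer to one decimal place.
4.1%

For Y = 27X^4:
If X → X(1 + 0.01)
Then Y → Y · (1 + 0.01)^4
     ≈ Y · 1.0406

Percentage change = ((1 + 0.01)^4 − 1) × 100% ≈ 4.1%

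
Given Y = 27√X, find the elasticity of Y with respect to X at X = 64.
Elasticity = 1/2

Elasticity = (dY/dX) · (X/Y)

dY/dX = 27/(2·√X)
At X = 64: dY/dX = 27/16, Y = 216

Elasticity = (27/16) · (64 / 216) = 1/2

Interpretation: for a small percentage change in X, the percentage change in Y is approximately 0.50 times as large.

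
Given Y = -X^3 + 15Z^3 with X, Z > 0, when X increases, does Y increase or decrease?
Y decreases

Taking the partial derivative:
∂Y/∂X = -3X^2

∂Y/∂X = -3X^2 < 0 (assuming positive values)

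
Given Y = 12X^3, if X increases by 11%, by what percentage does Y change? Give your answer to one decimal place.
36.8%

For Y = 12X^3:
If X → X(1 + 0.11)
Then Y → Y · (1 + 0.11)^3
     ≈ Y · 1.3676

Percentage change = ((1 + 0.11)^3 − 1) × 100% ≈ 36.8%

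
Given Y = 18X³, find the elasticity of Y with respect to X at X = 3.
Elasticity = 3

Elasticity = (dY/dX) · (X/Y)

dY/dX = 54·X²
At X = 3: dY/dX = 486, Y = 486

Elasticity = 486 · (3 / 486) = 3

Interpretation: for a small percentage change in X, the percentage change in Y is approximately 3.00 times as large.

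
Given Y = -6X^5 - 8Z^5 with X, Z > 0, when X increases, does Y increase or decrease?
Y decreases

Taking the partial derivative:
∂Y/∂X = -30X^4

∂Y/∂X = -30X^4 < 0 (assuming positive values)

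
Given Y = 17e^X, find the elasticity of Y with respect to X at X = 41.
Elasticity = 41

Elasticity = (dY/dX) · (X/Y)

dY/dX = 17·e^X
At X = 41: dY/dX = 17·e^41, Y = 17·e^41

Elasticity = (17·e^41) · (41 / (17·e^41)) = 41

Interpretation: for a small percentage change in X, the percentage change in Y is approximately 41.00 times as large.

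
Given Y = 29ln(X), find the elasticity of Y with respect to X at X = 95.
Elasticity = 1/ln(95) ≈ 0.2196

Elasticity = (dY/dX) · (X/Y)

dY/dX = 29/X
At X = 95: dY/dX = 29/95, Y = 29·ln(95)

Elasticity = (29/95) · (95 / (29·ln(95))) = 1/ln(95) ≈ 0.2196

Interpretation: for a small percentage change in X, the percentage change in Y is approximately 0.22 times as large.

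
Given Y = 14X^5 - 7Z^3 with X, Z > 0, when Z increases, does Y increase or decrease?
Y decreases

Taking the partial derivative:
∂Y/∂Z = -21Z^2

∂Y/∂Z = -21Z^2 < 0 (assuming positive values)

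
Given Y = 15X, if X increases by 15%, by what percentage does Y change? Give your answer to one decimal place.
15.0%

For Y = 15X:
If X → X(1 + 0.15)
Then Y → Y · (1 + 0.15)^1
     = Y · 1.1500

Percentage change = ((1 + 0.15)^1 − 1) × 100% = 15.0%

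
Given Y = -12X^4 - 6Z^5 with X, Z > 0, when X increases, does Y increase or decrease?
Y decreases

Taking the partial derivative:
∂Y/∂X = -48X^3

∂Y/∂X = -48X^3 < 0 (assuming positive values)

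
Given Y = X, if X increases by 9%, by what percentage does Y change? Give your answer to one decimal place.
9.0%

For Y = X:
If X → X(1 + 0.09)
Then Y → Y · (1 + 0.09)^1
     = Y · 1.0900

Percentage change = ((1 + 0.09)^1 − 1) × 100% = 9.0%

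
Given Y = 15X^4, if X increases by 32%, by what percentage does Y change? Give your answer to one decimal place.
203.6%

For Y = 15X^4:
If X → X(1 + 0.32)
Then Y → Y · (1 + 0.32)^4
     ≈ Y · 3.0360

Percentage change = ((1 + 0.32)^4 − 1) × 100% ≈ 203.6%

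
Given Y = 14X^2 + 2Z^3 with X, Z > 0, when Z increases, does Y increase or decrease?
Y increases

Taking the partial derivative:
∂Y/∂Z = 6Z^2

∂Y/∂Z = 6Z^2 > 0 (assuming positive values)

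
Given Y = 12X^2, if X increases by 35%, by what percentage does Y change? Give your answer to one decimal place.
82.3%

For Y = 12X^2:
If X → X(1 + 0.35)
Then Y → Y · (1 + 0.35)^2
     = Y · 1.8225

Percentage change = ((1 + 0.35)^2 − 1) × 100% ≈ 82.3%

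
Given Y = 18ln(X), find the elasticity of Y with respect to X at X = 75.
Elasticity = 1/ln(75) ≈ 0.2316

Elasticity = (dY/dX) · (X/Y)

dY/dX = 18/X
At X = 75: dY/dX = 6/25, Y = 18·ln(75)

Elasticity = (6/25) · (75 / (18·ln(75))) = 1/ln(75) ≈ 0.2316

Interpretation: for a small percentage change in X, the percentage change in Y is approximately 0.23 times as large.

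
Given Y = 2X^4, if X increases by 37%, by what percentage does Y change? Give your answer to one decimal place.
252.3%

For Y = 2X^4:
If X → X(1 + 0.37)
Then Y → Y · (1 + 0.37)^4
     ≈ Y · 3.5228

Percentage change = ((1 + 0.37)^4 − 1) × 100% ≈ 252.3%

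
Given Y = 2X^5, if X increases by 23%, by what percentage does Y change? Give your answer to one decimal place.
181.5%

For Y = 2X^5:
If X → X(1 + 0.23)
Then Y → Y · (1 + 0.23)^5
     ≈ Y · 2.8153

Percentage change = ((1 + 0.23)^5 − 1) × 100% ≈ 181.5%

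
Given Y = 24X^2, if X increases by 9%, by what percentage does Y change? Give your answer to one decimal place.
18.8%

For Y = 24X^2:
If X → X(1 + 0.09)
Then Y → Y · (1 + 0.09)^2
     = Y · 1.1881

Percentage change = ((1 + 0.09)^2 − 1) × 100% ≈ 18.8%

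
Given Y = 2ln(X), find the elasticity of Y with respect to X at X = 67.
Elasticity = 1/ln(67) ≈ 0.2378

Elasticity = (dY/dX) · (X/Y)

dY/dX = 2/X
At X = 67: dY/dX = 2/67, Y = 2·ln(67)

Elasticity = (2/67) · (67 / (2·ln(67))) = 1/ln(67) ≈ 0.2378

Interpretation: for a small percentage change in X, the percentage change in Y is approximately 0.24 times as large.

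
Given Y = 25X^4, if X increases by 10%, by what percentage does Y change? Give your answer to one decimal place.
46.4%

For Y = 25X^4:
If X → X(1 + 0.1)
Then Y → Y · (1 + 0.1)^4
     = Y · 1.4641

Percentage change = ((1 + 0.1)^4 − 1) × 100% ≈ 46.4%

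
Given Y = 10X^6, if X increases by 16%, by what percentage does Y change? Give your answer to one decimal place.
143.6%

For Y = 10X^6:
If X → X(1 + 0.16)
Then Y → Y · (1 + 0.16)^6
     ≈ Y · 2.4364

Percentage change = ((1 + 0.16)^6 − 1) × 100% ≈ 143.6%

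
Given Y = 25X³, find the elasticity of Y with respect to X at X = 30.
Elasticity = 3

Elasticity = (dY/dX) · (X/Y)

dY/dX = 75·X²
At X = 30: dY/dX = 67500, Y = 675000

Elasticity = 67500 · (30 / 675000) = 3

Interpretation: for a small percentage change in X, the percentage change in Y is approximately 3.00 times as large.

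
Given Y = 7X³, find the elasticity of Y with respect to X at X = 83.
Elasticity = 3

Elasticity = (dY/dX) · (X/Y)

dY/dX = 21·X²
At X = 83: dY/dX = 144669, Y = 4002509

Elasticity = 144669 · (83 / 4002509) = 3

Interpretation: for a small percentage change in X, the percentage change in Y is approximately 3.00 times as large.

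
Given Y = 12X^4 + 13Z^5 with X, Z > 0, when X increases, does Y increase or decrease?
Y increases

Taking the partial derivative:
∂Y/∂X = 48X^3

∂Y/∂X = 48X^3 > 0 (assuming positive values)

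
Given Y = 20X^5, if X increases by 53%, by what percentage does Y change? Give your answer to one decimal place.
738.4%

For Y = 20X^5:
If X → X(1 + 0.53)
Then Y → Y · (1 + 0.53)^5
     ≈ Y · 8.3841

Percentage change = ((1 + 0.53)^5 − 1) × 100% ≈ 738.4%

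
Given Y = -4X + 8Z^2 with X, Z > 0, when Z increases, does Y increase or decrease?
Y increases

Taking the partial derivative:
∂Y/∂Z = 16Z

∂Y/∂Z = 16Z > 0 (assuming positive values)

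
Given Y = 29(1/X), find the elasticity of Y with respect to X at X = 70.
Elasticity = -1

Elasticity = (dY/dX) · (X/Y)

dY/dX = -29/X²
At X = 70: dY/dX = -29/4900, Y = 29/70

Elasticity = (-29/4900) · (70 / (29/70)) = -1

Interpretation: for a small percentage change in X, the percentage change in Y is approximately -1.00 times as large.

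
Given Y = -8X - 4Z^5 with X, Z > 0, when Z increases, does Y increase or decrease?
Y decreases

Taking the partial derivative:
∂Y/∂Z = -20Z^4

∂Y/∂Z = -20Z^4 < 0 (assuming positive values)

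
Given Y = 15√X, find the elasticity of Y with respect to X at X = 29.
Elasticity = 1/2

Elasticity = (dY/dX) · (X/Y)

dY/dX = 15/(2·√X)
At X = 29: dY/dX = 15·√29/58, Y = 15·√29

Elasticity = (15·√29/58) · (29 / (15·√29)) = 1/2

Interpretation: for a small percentage change in X, the percentage change in Y is approximately 0.50 times as large.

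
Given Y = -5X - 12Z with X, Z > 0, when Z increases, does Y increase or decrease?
Y decreases

Taking the partial derivative:
∂Y/∂Z = -12

∂Y/∂Z = -12 < 0 (assuming positive values)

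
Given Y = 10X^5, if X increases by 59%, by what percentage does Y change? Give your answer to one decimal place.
916.2%

For Y = 10X^5:
If X → X(1 + 0.59)
Then Y → Y · (1 + 0.59)^5
     ≈ Y · 10.1622

Percentage change = ((1 + 0.59)^5 − 1) × 100% ≈ 916.2%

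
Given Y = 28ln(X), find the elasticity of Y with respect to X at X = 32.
Elasticity = 1/ln(32) ≈ 0.2885

Elasticity = (dY/dX) · (X/Y)

dY/dX = 28/X
At X = 32: dY/dX = 7/8, Y = 28·ln(32)

Elasticity = (7/8) · (32 / (28·ln(32))) = 1/ln(32) ≈ 0.2885

Interpretation: for a small percentage change in X, the percentage change in Y is approximately 0.29 times as large.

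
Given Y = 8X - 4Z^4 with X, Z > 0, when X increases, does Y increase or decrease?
Y increases

Taking the partial derivative:
∂Y/∂X = 8

∂Y/∂X = 8 > 0 (assuming positive values)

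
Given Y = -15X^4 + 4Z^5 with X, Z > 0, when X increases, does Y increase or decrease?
Y decreases

Taking the partial derivative:
∂Y/∂X = -60X^3

∂Y/∂X = -60X^3 < 0 (assuming positive values)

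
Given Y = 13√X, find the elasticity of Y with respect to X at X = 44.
Elasticity = 1/2

Elasticity = (dY/dX) · (X/Y)

dY/dX = 13/(2·√X)
At X = 44: dY/dX = 13·√11/44, Y = 26·√11

Elasticity = (13·√11/44) · (44 / (26·√11)) = 1/2

Interpretation: for a small percentage change in X, the percentage change in Y is approximately 0.50 times as large.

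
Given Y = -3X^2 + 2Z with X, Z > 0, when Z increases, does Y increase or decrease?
Y increases

Taking the partial derivative:
∂Y/∂Z = 2

∂Y/∂Z = 2 > 0 (assuming positive values)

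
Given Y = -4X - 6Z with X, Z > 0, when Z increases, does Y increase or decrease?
Y decreases

Taking the partial derivative:
∂Y/∂Z = -6

∂Y/∂Z = -6 < 0 (assuming positive values)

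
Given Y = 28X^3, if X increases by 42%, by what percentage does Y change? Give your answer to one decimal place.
186.3%

For Y = 28X^3:
If X → X(1 + 0.42)
Then Y → Y · (1 + 0.42)^3
     ≈ Y · 2.8633

Percentage change = ((1 + 0.42)^3 − 1) × 100% ≈ 186.3%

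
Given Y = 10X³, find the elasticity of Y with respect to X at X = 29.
Elasticity = 3

Elasticity = (dY/dX) · (X/Y)

dY/dX = 30·X²
At X = 29: dY/dX = 25230, Y = 243890

Elasticity = 25230 · (29 / 243890) = 3

Interpretation: for a small percentage change in X, the percentage change in Y is approximately 3.00 times as large.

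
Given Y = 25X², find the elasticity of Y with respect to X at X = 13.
Elasticity = 2

Elasticity = (dY/dX) · (X/Y)

dY/dX = 50·X
At X = 13: dY/dX = 650, Y = 4225

Elasticity = 650 · (13 / 4225) = 2

Interpretation: for a small percentage change in X, the percentage change in Y is approximately 2.00 times as large.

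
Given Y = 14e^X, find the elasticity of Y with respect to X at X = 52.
Elasticity = 52

Elasticity = (dY/dX) · (X/Y)

dY/dX = 14·e^X
At X = 52: dY/dX = 14·e^52, Y = 14·e^52

Elasticity = (14·e^52) · (52 / (14·e^52)) = 52

Interpretation: for a small percentage change in X, the percentage change in Y is approximately 52.00 times as large.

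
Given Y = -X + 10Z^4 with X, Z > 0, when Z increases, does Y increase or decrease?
Y increases

Taking the partial derivative:
∂Y/∂Z = 40Z^3

∂Y/∂Z = 40Z^3 > 0 (assuming positive values)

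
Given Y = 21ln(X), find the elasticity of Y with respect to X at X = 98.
Elasticity = 1/ln(98) ≈ 0.2181

Elasticity = (dY/dX) · (X/Y)

dY/dX = 21/X
At X = 98: dY/dX = 3/14, Y = 21·ln(98)

Elasticity = (3/14) · (98 / (21·ln(98))) = 1/ln(98) ≈ 0.2181

Interpretation: for a small percentage change in X, the percentage change in Y is approximately 0.22 times as large.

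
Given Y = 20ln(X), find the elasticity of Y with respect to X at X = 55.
Elasticity = 1/ln(55) ≈ 0.2495

Elasticity = (dY/dX) · (X/Y)

dY/dX = 20/X
At X = 55: dY/dX = 4/11, Y = 20·ln(55)

Elasticity = (4/11) · (55 / (20·ln(55))) = 1/ln(55) ≈ 0.2495

Interpretation: for a small percentage change in X, the percentage change in Y is approximately 0.25 times as large.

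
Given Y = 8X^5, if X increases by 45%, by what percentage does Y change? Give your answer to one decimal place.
541.0%

For Y = 8X^5:
If X → X(1 + 0.45)
Then Y → Y · (1 + 0.45)^5
     ≈ Y · 6.4097

Percentage change = ((1 + 0.45)^5 − 1) × 100% ≈ 541.0%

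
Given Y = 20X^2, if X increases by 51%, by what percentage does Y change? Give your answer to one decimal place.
128.0%

For Y = 20X^2:
If X → X(1 + 0.51)
Then Y → Y · (1 + 0.51)^2
     = Y · 2.2801

Percentage change = ((1 + 0.51)^2 − 1) × 100% ≈ 128.0%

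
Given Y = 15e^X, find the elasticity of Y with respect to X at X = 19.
Elasticity = 19

Elasticity = (dY/dX) · (X/Y)

dY/dX = 15·e^X
At X = 19: dY/dX = 15·e^19, Y = 15·e^19

Elasticity = (15·e^19) · (19 / (15·e^19)) = 19

Interpretation: for a small percentage change in X, the percentage change in Y is approximately 19.00 times as large.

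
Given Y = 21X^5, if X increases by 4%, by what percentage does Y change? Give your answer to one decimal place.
21.7%

For Y = 21X^5:
If X → X(1 + 0.04)
Then Y → Y · (1 + 0.04)^5
     ≈ Y · 1.2167

Percentage change = ((1 + 0.04)^5 − 1) × 100% ≈ 21.7%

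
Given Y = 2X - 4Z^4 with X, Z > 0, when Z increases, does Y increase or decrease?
Y decreases

Taking the partial derivative:
∂Y/∂Z = -16Z^3

∂Y/∂Z = -16Z^3 < 0 (assuming positive values)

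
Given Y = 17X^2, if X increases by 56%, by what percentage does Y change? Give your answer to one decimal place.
143.4%

For Y = 17X^2:
If X → X(1 + 0.56)
Then Y → Y · (1 + 0.56)^2
     = Y · 2.4336

Percentage change = ((1 + 0.56)^2 − 1) × 100% ≈ 143.4%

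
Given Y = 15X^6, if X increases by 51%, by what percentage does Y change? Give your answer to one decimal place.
1085.4%

For Y = 15X^6:
If X → X(1 + 0.51)
Then Y → Y · (1 + 0.51)^6
     ≈ Y · 11.8539

Percentage change = ((1 + 0.51)^6 − 1) × 100% ≈ 1085.4%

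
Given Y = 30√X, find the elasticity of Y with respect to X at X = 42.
Elasticity = 1/2

Elasticity = (dY/dX) · (X/Y)

dY/dX = 15/√X
At X = 42: dY/dX = 5·√42/14, Y = 30·√42

Elasticity = (5·√42/14) · (42 / (30·√42)) = 1/2

Interpretation: for a small percentage change in X, the percentage change in Y is approximately 0.50 times as large.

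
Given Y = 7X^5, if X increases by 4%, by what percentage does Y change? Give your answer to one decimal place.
21.7%

For Y = 7X^5:
If X → X(1 + 0.04)
Then Y → Y · (1 + 0.04)^5
     ≈ Y · 1.2167

Percentage change = ((1 + 0.04)^5 − 1) × 100% ≈ 21.7%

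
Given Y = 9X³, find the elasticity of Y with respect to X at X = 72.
Elasticity = 3

Elasticity = (dY/dX) · (X/Y)

dY/dX = 27·X²
At X = 72: dY/dX = 139968, Y = 3359232

Elasticity = 139968 · (72 / 3359232) = 3

Interpretation: for a small percentage change in X, the percentage change in Y is approximately 3.00 times as large.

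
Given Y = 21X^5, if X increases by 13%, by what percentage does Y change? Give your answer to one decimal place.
84.2%

For Y = 21X^5:
If X → X(1 + 0.13)
Then Y → Y · (1 + 0.13)^5
     ≈ Y · 1.8424

Percentage change = ((1 + 0.13)^5 − 1) × 100% ≈ 84.2%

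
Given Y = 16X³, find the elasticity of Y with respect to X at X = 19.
Elasticity = 3

Elasticity = (dY/dX) · (X/Y)

dY/dX = 48·X²
At X = 19: dY/dX = 17328, Y = 109744

Elasticity = 17328 · (19 / 109744) = 3

Interpretation: for a small percentage change in X, the percentage change in Y is approximately 3.00 times as large.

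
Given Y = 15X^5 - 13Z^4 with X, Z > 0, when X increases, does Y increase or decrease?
Y increases

Taking the partial derivative:
∂Y/∂X = 75X^4

∂Y/∂X = 75X^4 > 0 (assuming positive values)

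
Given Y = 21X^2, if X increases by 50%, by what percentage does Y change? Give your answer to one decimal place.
125.0%

For Y = 21X^2:
If X → X(1 + 0.5)
Then Y → Y · (1 + 0.5)^2
     = Y · 2.2500

Percentage change = ((1 + 0.5)^2 − 1) × 100% = 125.0%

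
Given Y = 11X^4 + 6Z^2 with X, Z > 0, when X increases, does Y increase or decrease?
Y increases

Taking the partial derivative:
∂Y/∂X = 44X^3

∂Y/∂X = 44X^3 > 0 (assuming positive values)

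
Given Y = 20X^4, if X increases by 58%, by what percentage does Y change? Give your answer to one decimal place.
523.2%

For Y = 20X^4:
If X → X(1 + 0.58)
Then Y → Y · (1 + 0.58)^4
     ≈ Y · 6.2320

Percentage change = ((1 + 0.58)^4 − 1) × 100% ≈ 523.2%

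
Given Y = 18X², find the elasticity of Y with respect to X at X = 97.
Elasticity = 2

Elasticity = (dY/dX) · (X/Y)

dY/dX = 36·X
At X = 97: dY/dX = 3492, Y = 169362

Elasticity = 3492 · (97 / 169362) = 2

Interpretation: for a small percentage change in X, the percentage change in Y is approximately 2.00 times as large.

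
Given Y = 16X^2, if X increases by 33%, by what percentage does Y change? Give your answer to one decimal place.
76.9%

For Y = 16X^2:
If X → X(1 + 0.33)
Then Y → Y · (1 + 0.33)^2
     = Y · 1.7689

Percentage change = ((1 + 0.33)^2 − 1) × 100% ≈ 76.9%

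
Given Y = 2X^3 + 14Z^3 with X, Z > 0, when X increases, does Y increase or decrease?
Y increases

Taking the partial derivative:
∂Y/∂X = 6X^2

∂Y/∂X = 6X^2 > 0 (assuming positive values)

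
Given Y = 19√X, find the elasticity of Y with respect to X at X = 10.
Elasticity = 1/2

Elasticity = (dY/dX) · (X/Y)

dY/dX = 19/(2·√X)
At X = 10: dY/dX = 19·√10/20, Y = 19·√10

Elasticity = (19·√10/20) · (10 / (19·√10)) = 1/2

Interpretation: for a small percentage change in X, the percentage change in Y is approximately 0.50 times as large.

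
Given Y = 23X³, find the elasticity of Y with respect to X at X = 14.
Elasticity = 3

Elasticity = (dY/dX) · (X/Y)

dY/dX = 69·X²
At X = 14: dY/dX = 13524, Y = 63112

Elasticity = 13524 · (14 / 63112) = 3

Interpretation: for a small percentage change in X, the percentage change in Y is approximately 3.00 times as large.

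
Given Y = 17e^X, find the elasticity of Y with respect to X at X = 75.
Elasticity = 75

Elasticity = (dY/dX) · (X/Y)

dY/dX = 17·e^X
At X = 75: dY/dX = 17·e^75, Y = 17·e^75

Elasticity = (17·e^75) · (75 / (17·e^75)) = 75

Interpretation: for a small percentage change in X, the percentage change in Y is approximately 75.00 times as large.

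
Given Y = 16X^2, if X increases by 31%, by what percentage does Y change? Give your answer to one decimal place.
71.6%

For Y = 16X^2:
If X → X(1 + 0.31)
Then Y → Y · (1 + 0.31)^2
     = Y · 1.7161

Percentage change = ((1 + 0.31)^2 − 1) × 100% ≈ 71.6%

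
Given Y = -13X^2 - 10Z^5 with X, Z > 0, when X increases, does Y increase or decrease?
Y decreases

Taking the partial derivative:
∂Y/∂X = -26X

∂Y/∂X = -26X < 0 (assuming positive values)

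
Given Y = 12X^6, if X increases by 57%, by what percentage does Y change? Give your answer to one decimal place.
1397.6%

For Y = 12X^6:
If X → X(1 + 0.57)
Then Y → Y · (1 + 0.57)^6
     ≈ Y · 14.9761

Percentage change = ((1 + 0.57)^6 − 1) × 100% ≈ 1397.6%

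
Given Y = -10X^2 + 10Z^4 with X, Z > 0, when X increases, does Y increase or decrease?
Y decreases

Taking the partial derivative:
∂Y/∂X = -20X

∂Y/∂X = -20X < 0 (assuming positive values)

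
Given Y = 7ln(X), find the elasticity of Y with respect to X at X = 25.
Elasticity = 1/ln(25) ≈ 0.3107

Elasticity = (dY/dX) · (X/Y)

dY/dX = 7/X
At X = 25: dY/dX = 7/25, Y = 7·ln(25)

Elasticity = (7/25) · (25 / (7·ln(25))) = 1/ln(25) ≈ 0.3107

Interpretation: for a small percentage change in X, the percentage change in Y is approximately 0.31 times as large.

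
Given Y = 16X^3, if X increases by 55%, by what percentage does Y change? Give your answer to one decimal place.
272.4%

For Y = 16X^3:
If X → X(1 + 0.55)
Then Y → Y · (1 + 0.55)^3
     ≈ Y · 3.7239

Percentage change = ((1 + 0.55)^3 − 1) × 100% ≈ 272.4%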